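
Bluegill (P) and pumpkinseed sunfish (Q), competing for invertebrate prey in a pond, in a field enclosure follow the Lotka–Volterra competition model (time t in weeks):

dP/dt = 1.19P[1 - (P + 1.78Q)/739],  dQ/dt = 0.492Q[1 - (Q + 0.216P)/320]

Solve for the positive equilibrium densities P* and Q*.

P* ≈ 275, Q* ≈ 261

Setting both brackets to zero gives the nullclines P + 1.78Q = 739 and 0.216P + Q = 320.
Substituting Q = 320 - 0.216P into the first: P(1 - 1.78·0.216) = 739 - 1.78·320.
So P* = 169/0.616 = 275, and then Q* = 320 - 0.216·275 = 261.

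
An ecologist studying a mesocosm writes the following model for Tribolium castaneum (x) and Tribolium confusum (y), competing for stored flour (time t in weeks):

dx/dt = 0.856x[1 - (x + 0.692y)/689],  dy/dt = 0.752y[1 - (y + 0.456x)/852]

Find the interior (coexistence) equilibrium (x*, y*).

Setting both brackets to zero gives the nullclines x + 0.692y = 689 and 0.456x + y = 852.
Substituting y = 852 - 0.456x into the first: x(1 - 0.692·0.456) = 689 - 0.692·852.
So x* = 99.4/0.684 = 145, and then y* = 852 - 0.456·145 = 786.

x* ≈ 145, y* ≈ 786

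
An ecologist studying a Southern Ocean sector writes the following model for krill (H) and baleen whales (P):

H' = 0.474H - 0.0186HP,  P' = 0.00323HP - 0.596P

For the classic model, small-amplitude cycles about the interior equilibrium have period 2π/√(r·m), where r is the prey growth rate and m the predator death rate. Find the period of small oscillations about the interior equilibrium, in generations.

T ≈ 11.8 generations

Here r = 0.474 and m = 0.596, so r·m = 0.283.
ω = √0.283 = 0.532 per generation, hence T = 2π/ω ≈ 11.8 generations.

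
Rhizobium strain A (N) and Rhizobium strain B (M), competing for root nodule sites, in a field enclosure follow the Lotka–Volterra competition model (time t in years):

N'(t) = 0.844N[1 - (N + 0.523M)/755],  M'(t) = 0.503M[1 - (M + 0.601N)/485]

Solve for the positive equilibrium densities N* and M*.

N* ≈ 731, M* ≈ 45.6

Setting both brackets to zero gives the nullclines N + 0.523M = 755 and 0.601N + M = 485.
Substituting M = 485 - 0.601N into the first: N(1 - 0.523·0.601) = 755 - 0.523·485.
So N* = 501/0.686 = 731, and then M* = 485 - 0.601·731 = 45.6.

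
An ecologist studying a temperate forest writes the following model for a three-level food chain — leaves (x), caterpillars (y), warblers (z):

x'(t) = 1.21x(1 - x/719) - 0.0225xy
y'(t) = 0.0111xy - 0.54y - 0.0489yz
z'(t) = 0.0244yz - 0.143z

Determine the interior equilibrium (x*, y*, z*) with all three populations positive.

x* ≈ 641, y* ≈ 5.86, z* ≈ 134

From dz/dt = 0: 0.0244y* = 0.143, so y* = 5.86.
From dx/dt = 0: 1.21(1 - x*/719) = 0.0225·5.86, giving x* = 719·(1 - 0.109) = 641.
From dy/dt = 0: 0.0111·641 - 0.54 = 0.0489z*, so z* = 6.57/0.0489 = 134.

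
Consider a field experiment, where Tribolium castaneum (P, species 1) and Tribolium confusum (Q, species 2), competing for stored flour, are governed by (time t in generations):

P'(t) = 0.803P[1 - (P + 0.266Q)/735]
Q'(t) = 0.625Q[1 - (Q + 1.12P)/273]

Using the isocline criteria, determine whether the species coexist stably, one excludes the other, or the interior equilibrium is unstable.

Compare the nullcline intercepts: K1/α12 = 735/0.266 = 2760 > K2 = 273; K2/α21 = 273/1.12 = 244 < K1 = 735.
Since the inequalities point opposite ways, species 1 can invade but species 2 cannot.

species 1 excludes species 2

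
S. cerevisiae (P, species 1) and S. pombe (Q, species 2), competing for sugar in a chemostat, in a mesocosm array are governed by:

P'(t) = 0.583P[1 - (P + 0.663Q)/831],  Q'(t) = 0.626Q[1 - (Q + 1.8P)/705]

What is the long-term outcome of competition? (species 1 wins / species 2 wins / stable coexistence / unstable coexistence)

species 1 excludes species 2

Compare the nullcline intercepts: K1/α12 = 831/0.663 = 1250 > K2 = 705; K2/α21 = 705/1.8 = 392 < K1 = 831.
Since the inequalities point opposite ways, species 1 can invade but species 2 cannot.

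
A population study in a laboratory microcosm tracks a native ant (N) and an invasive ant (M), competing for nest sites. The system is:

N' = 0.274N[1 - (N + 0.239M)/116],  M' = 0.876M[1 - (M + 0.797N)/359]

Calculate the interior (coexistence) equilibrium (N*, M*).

Setting both brackets to zero gives the nullclines N + 0.239M = 116 and 0.797N + M = 359.
Substituting M = 359 - 0.797N into the first: N(1 - 0.239·0.797) = 116 - 0.239·359.
So N* = 30.2/0.81 = 37.3, and then M* = 359 - 0.797·37.3 = 329.

N* ≈ 37.3, M* ≈ 329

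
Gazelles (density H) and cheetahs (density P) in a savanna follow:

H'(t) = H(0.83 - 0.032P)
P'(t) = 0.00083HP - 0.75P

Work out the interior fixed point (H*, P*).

Set dP/dt = 0 with P > 0: 0.00083H - 0.75 = 0, so H* = 0.75/0.00083 = 904.
Set dH/dt = 0 with H > 0: 0.83 - 0.032P = 0, so P* = 0.83/0.032 = 25.9.

H* ≈ 904, P* ≈ 25.9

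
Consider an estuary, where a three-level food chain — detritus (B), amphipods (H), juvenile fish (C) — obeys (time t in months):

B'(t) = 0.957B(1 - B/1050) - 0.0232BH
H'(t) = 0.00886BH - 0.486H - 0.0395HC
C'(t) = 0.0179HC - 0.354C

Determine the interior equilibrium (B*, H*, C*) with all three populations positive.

B* ≈ 547, H* ≈ 19.8, C* ≈ 110

From dC/dt = 0: 0.0179H* = 0.354, so H* = 19.8.
From dB/dt = 0: 0.957(1 - B*/1050) = 0.0232·19.8, giving B* = 1050·(1 - 0.479) = 547.
From dH/dt = 0: 0.00886·547 - 0.486 = 0.0395C*, so C* = 4.36/0.0395 = 110.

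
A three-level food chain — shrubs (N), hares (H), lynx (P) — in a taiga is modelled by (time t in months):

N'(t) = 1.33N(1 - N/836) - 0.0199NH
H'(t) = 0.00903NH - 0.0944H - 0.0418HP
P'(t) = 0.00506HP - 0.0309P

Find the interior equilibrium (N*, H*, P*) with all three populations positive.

From dP/dt = 0: 0.00506H* = 0.0309, so H* = 6.11.
From dN/dt = 0: 1.33(1 - N*/836) = 0.0199·6.11, giving N* = 836·(1 - 0.0914) = 760.
From dH/dt = 0: 0.00903·760 - 0.0944 = 0.0418P*, so P* = 6.76/0.0418 = 162.

N* ≈ 760, H* ≈ 6.11, P* ≈ 162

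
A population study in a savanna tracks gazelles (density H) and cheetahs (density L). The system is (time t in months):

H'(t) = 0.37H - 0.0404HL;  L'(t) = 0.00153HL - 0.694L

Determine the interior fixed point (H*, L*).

Set dL/dt = 0 with L > 0: 0.00153H - 0.694 = 0, so H* = 0.694/0.00153 = 454.
Set dH/dt = 0 with H > 0: 0.37 - 0.0404L = 0, so L* = 0.37/0.0404 = 9.16.

H* ≈ 454, L* ≈ 9.16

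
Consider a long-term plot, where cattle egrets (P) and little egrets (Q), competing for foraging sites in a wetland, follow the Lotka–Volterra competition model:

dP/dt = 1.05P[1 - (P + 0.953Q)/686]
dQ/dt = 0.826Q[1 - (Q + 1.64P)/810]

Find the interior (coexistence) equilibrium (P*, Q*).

Setting both brackets to zero gives the nullclines P + 0.953Q = 686 and 1.64P + Q = 810.
Substituting Q = 810 - 1.64P into the first: P(1 - 0.953·1.64) = 686 - 0.953·810.
So P* = -85.9/-0.563 = 153, and then Q* = 810 - 1.64·153 = 560.

P* ≈ 153, Q* ≈ 560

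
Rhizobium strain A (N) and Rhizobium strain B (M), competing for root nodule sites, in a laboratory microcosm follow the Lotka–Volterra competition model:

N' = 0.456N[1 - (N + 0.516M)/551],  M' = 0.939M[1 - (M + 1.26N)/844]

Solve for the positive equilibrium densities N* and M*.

N* ≈ 330, M* ≈ 428

Setting both brackets to zero gives the nullclines N + 0.516M = 551 and 1.26N + M = 844.
Substituting M = 844 - 1.26N into the first: N(1 - 0.516·1.26) = 551 - 0.516·844.
So N* = 115/0.35 = 330, and then M* = 844 - 1.26·330 = 428.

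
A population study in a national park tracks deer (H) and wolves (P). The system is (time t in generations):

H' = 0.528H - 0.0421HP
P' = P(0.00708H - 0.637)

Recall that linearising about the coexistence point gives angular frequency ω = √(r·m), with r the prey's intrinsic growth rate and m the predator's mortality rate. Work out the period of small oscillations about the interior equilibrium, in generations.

T ≈ 10.8 generations

Here r = 0.528 and m = 0.637, so r·m = 0.336.
ω = √0.336 = 0.58 per generation, hence T = 2π/ω ≈ 10.8 generations.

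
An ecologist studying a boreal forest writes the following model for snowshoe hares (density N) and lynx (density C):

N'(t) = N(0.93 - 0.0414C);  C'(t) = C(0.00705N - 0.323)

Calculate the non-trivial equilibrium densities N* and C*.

Set dC/dt = 0 with C > 0: 0.00705N - 0.323 = 0, so N* = 0.323/0.00705 = 45.8.
Set dN/dt = 0 with N > 0: 0.93 - 0.0414C = 0, so C* = 0.93/0.0414 = 22.5.

N* ≈ 45.8, C* ≈ 22.5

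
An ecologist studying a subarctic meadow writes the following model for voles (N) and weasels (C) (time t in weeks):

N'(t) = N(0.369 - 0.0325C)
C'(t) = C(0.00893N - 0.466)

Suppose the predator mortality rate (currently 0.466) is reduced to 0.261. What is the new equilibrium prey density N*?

N* ≈ 29.2

At the interior fixed point, setting dC/dt = 0 with C > 0 fixes N* = (predator death rate)/(NC coefficient) — independent of the other coefficients.
With the change, N* = 0.261/0.00893 = 29.2; it falls from 52.2.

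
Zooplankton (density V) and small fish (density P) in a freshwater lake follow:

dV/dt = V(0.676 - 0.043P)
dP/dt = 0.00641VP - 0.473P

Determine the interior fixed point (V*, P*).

Set dP/dt = 0 with P > 0: 0.00641V - 0.473 = 0, so V* = 0.473/0.00641 = 73.8.
Set dV/dt = 0 with V > 0: 0.676 - 0.043P = 0, so P* = 0.676/0.043 = 15.7.

V* ≈ 73.8, P* ≈ 15.7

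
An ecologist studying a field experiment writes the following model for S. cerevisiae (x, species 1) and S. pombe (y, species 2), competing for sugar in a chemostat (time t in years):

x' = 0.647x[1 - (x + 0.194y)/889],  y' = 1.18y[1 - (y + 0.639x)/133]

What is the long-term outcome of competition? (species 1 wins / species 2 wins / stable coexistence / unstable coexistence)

Compare the nullcline intercepts: K1/α12 = 889/0.194 = 4580 > K2 = 133; K2/α21 = 133/0.639 = 208 < K1 = 889.
Since the inequalities point opposite ways, species 1 can invade but species 2 cannot.

species 1 excludes species 2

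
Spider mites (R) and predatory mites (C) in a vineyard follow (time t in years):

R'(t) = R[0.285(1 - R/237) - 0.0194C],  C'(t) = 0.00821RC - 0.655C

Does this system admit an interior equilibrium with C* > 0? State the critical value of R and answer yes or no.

Threshold R = 79.8; K > 79.8, so yes, the predator persists.

The predator equation gives dC/dt > 0 only when R > 0.655/0.00821 = 79.8.
Without the predator, R → K = 237. Since 237 > 79.8, the predator can invade and persist.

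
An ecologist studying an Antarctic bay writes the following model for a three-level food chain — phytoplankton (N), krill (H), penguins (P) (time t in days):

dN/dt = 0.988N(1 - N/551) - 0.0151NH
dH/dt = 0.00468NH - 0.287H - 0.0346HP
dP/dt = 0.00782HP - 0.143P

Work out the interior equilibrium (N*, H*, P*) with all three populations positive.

N* ≈ 397, H* ≈ 18.3, P* ≈ 45.4

From dP/dt = 0: 0.00782H* = 0.143, so H* = 18.3.
From dN/dt = 0: 0.988(1 - N*/551) = 0.0151·18.3, giving N* = 551·(1 - 0.279) = 397.
From dH/dt = 0: 0.00468·397 - 0.287 = 0.0346P*, so P* = 1.57/0.0346 = 45.4.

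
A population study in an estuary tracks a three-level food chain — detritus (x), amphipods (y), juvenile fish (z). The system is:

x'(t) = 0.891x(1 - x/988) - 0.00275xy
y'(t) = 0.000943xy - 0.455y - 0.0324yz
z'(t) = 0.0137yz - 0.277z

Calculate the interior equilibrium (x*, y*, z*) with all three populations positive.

x* ≈ 926, y* ≈ 20.2, z* ≈ 12.9

From dz/dt = 0: 0.0137y* = 0.277, so y* = 20.2.
From dx/dt = 0: 0.891(1 - x*/988) = 0.00275·20.2, giving x* = 988·(1 - 0.0624) = 926.
From dy/dt = 0: 0.000943·926 - 0.455 = 0.0324z*, so z* = 0.419/0.0324 = 12.9.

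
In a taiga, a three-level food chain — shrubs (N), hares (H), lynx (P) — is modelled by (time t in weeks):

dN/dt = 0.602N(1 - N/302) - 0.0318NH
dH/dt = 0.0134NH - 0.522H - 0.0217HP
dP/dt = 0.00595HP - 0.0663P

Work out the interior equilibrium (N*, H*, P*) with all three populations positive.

From dP/dt = 0: 0.00595H* = 0.0663, so H* = 11.1.
From dN/dt = 0: 0.602(1 - N*/302) = 0.0318·11.1, giving N* = 302·(1 - 0.589) = 124.
From dH/dt = 0: 0.0134·124 - 0.522 = 0.0217P*, so P* = 1.14/0.0217 = 52.7.

N* ≈ 124, H* ≈ 11.1, P* ≈ 52.7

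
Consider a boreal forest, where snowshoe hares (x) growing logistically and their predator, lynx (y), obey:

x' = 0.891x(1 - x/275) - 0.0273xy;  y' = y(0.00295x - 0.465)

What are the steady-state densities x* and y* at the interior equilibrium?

x* ≈ 158, y* ≈ 13.9

From dy/dt = 0 with y > 0: 0.00295x* = 0.465, so x* = 158.
Substitute into dx/dt = 0: 0.891(1 - 158/275) = 0.0273y*.
The bracket is 0.427, giving y* = 0.38/0.0273 = 13.9.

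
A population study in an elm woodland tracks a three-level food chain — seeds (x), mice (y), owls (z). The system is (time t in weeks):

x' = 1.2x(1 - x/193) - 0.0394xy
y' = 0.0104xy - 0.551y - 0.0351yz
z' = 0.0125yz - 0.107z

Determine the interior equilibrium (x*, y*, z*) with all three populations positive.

From dz/dt = 0: 0.0125y* = 0.107, so y* = 8.56.
From dx/dt = 0: 1.2(1 - x*/193) = 0.0394·8.56, giving x* = 193·(1 - 0.281) = 139.
From dy/dt = 0: 0.0104·139 - 0.551 = 0.0351z*, so z* = 0.892/0.0351 = 25.4.

x* ≈ 139, y* ≈ 8.56, z* ≈ 25.4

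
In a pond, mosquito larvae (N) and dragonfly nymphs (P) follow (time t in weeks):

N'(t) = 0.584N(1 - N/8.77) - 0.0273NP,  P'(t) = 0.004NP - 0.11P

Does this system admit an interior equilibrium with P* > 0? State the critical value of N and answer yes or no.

The predator equation gives dP/dt > 0 only when N > 0.11/0.004 = 27.5.
Without the predator, N → K = 8.77. Since 8.77 < 27.5, the predator cannot invade.

Threshold N = 27.5; K < 27.5, so no, the predator goes extinct.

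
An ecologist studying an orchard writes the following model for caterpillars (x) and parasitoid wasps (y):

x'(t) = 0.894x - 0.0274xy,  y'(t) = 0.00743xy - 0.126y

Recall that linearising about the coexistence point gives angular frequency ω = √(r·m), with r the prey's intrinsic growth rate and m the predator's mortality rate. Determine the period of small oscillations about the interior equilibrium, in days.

T ≈ 18.7 days

Here r = 0.894 and m = 0.126, so r·m = 0.113.
ω = √0.113 = 0.336 per day, hence T = 2π/ω ≈ 18.7 days.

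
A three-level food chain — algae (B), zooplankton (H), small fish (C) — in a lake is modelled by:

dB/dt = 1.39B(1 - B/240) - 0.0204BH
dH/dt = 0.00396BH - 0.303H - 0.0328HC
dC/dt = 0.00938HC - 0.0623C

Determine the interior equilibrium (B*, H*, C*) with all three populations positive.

From dC/dt = 0: 0.00938H* = 0.0623, so H* = 6.64.
From dB/dt = 0: 1.39(1 - B*/240) = 0.0204·6.64, giving B* = 240·(1 - 0.0975) = 217.
From dH/dt = 0: 0.00396·217 - 0.303 = 0.0328C*, so C* = 0.555/0.0328 = 16.9.

B* ≈ 217, H* ≈ 6.64, C* ≈ 16.9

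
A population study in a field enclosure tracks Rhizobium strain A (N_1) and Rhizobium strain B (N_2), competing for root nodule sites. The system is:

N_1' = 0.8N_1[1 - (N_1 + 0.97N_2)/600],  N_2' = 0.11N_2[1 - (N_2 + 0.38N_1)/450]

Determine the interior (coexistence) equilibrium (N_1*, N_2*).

Setting both brackets to zero gives the nullclines N_1 + 0.97N_2 = 600 and 0.38N_1 + N_2 = 450.
Substituting N_2 = 450 - 0.38N_1 into the first: N_1(1 - 0.97·0.38) = 600 - 0.97·450.
So N_1* = 164/0.631 = 259, and then N_2* = 450 - 0.38·259 = 352.

N_1* ≈ 259, N_2* ≈ 352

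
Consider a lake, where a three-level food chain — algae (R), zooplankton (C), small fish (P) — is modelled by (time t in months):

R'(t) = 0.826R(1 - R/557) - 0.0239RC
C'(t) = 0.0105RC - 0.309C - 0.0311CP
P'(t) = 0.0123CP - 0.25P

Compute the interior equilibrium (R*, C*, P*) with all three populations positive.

From dP/dt = 0: 0.0123C* = 0.25, so C* = 20.3.
From dR/dt = 0: 0.826(1 - R*/557) = 0.0239·20.3, giving R* = 557·(1 - 0.588) = 229.
From dC/dt = 0: 0.0105·229 - 0.309 = 0.0311P*, so P* = 2.1/0.0311 = 67.5.

R* ≈ 229, C* ≈ 20.3, P* ≈ 67.5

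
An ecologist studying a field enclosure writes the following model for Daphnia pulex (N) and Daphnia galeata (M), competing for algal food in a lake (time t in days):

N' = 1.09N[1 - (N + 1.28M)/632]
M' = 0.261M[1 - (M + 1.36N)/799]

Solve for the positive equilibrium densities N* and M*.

N* ≈ 527, M* ≈ 81.7

Setting both brackets to zero gives the nullclines N + 1.28M = 632 and 1.36N + M = 799.
Substituting M = 799 - 1.36N into the first: N(1 - 1.28·1.36) = 632 - 1.28·799.
So N* = -391/-0.741 = 527, and then M* = 799 - 1.36·527 = 81.7.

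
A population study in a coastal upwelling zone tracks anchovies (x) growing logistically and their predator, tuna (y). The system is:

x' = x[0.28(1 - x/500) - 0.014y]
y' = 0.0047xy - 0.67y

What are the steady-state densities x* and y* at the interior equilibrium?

From dy/dt = 0 with y > 0: 0.0047x* = 0.67, so x* = 143.
Substitute into dx/dt = 0: 0.28(1 - 143/500) = 0.014y*.
The bracket is 0.715, giving y* = 0.2/0.014 = 14.3.

x* ≈ 143, y* ≈ 14.3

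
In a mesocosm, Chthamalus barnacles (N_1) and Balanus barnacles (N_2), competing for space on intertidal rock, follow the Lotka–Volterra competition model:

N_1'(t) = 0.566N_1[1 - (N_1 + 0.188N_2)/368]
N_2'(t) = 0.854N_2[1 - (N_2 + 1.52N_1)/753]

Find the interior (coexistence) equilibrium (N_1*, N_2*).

N_1* ≈ 317, N_2* ≈ 271

Setting both brackets to zero gives the nullclines N_1 + 0.188N_2 = 368 and 1.52N_1 + N_2 = 753.
Substituting N_2 = 753 - 1.52N_1 into the first: N_1(1 - 0.188·1.52) = 368 - 0.188·753.
So N_1* = 226/0.714 = 317, and then N_2* = 753 - 1.52·317 = 271.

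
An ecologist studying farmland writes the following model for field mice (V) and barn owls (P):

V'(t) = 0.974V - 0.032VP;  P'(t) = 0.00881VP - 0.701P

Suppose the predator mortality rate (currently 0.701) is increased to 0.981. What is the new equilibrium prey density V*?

At the interior fixed point, setting dP/dt = 0 with P > 0 fixes V* = (predator death rate)/(VP coefficient) — independent of the other coefficients.
With the change, V* = 0.981/0.00881 = 111; it rises from 79.6.

V* ≈ 111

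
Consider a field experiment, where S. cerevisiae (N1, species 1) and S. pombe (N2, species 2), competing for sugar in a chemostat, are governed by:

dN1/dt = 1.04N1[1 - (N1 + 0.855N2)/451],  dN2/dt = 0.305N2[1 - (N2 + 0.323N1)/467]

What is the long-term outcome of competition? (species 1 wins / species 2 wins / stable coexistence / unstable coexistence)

stable coexistence

Compare the nullcline intercepts: K1/α12 = 451/0.855 = 527 > K2 = 467; K2/α21 = 467/0.323 = 1450 > K1 = 451.
Since both inequalities hold, each species can invade when rare, so the interior equilibrium is stable.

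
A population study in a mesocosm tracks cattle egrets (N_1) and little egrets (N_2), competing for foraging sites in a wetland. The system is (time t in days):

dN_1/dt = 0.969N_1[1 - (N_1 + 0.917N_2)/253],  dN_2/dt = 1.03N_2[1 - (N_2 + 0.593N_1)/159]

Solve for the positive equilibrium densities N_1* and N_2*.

Setting both brackets to zero gives the nullclines N_1 + 0.917N_2 = 253 and 0.593N_1 + N_2 = 159.
Substituting N_2 = 159 - 0.593N_1 into the first: N_1(1 - 0.917·0.593) = 253 - 0.917·159.
So N_1* = 107/0.456 = 235, and then N_2* = 159 - 0.593·235 = 19.7.

N_1* ≈ 235, N_2* ≈ 19.7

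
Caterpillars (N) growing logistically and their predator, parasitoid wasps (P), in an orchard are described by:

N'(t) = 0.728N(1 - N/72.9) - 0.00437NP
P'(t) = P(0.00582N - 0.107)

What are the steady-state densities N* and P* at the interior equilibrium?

From dP/dt = 0 with P > 0: 0.00582N* = 0.107, so N* = 18.4.
Substitute into dN/dt = 0: 0.728(1 - 18.4/72.9) = 0.00437P*.
The bracket is 0.748, giving P* = 0.544/0.00437 = 125.

N* ≈ 18.4, P* ≈ 125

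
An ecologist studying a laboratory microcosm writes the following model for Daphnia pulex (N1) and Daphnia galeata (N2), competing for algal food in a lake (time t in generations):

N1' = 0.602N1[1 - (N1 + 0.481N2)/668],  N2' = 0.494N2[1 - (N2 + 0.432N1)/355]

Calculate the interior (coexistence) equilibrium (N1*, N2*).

N1* ≈ 628, N2* ≈ 83.8

Setting both brackets to zero gives the nullclines N1 + 0.481N2 = 668 and 0.432N1 + N2 = 355.
Substituting N2 = 355 - 0.432N1 into the first: N1(1 - 0.481·0.432) = 668 - 0.481·355.
So N1* = 497/0.792 = 628, and then N2* = 355 - 0.432·628 = 83.8.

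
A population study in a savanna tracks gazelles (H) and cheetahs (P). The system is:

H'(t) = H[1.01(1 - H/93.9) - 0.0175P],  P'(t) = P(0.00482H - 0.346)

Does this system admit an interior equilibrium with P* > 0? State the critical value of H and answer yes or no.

Threshold H = 71.8; K > 71.8, so yes, the predator persists.

The predator equation gives dP/dt > 0 only when H > 0.346/0.00482 = 71.8.
Without the predator, H → K = 93.9. Since 93.9 > 71.8, the predator can invade and persist.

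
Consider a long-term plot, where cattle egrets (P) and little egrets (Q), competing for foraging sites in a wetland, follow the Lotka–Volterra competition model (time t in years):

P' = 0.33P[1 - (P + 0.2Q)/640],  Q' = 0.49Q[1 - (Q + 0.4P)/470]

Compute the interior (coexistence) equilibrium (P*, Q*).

Setting both brackets to zero gives the nullclines P + 0.2Q = 640 and 0.4P + Q = 470.
Substituting Q = 470 - 0.4P into the first: P(1 - 0.2·0.4) = 640 - 0.2·470.
So P* = 546/0.92 = 593, and then Q* = 470 - 0.4·593 = 233.

P* ≈ 593, Q* ≈ 233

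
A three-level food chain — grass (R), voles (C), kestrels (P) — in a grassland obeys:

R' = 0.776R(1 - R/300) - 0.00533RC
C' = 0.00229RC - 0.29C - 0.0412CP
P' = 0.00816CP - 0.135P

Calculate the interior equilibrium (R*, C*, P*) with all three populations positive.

R* ≈ 266, C* ≈ 16.5, P* ≈ 7.74

From dP/dt = 0: 0.00816C* = 0.135, so C* = 16.5.
From dR/dt = 0: 0.776(1 - R*/300) = 0.00533·16.5, giving R* = 300·(1 - 0.114) = 266.
From dC/dt = 0: 0.00229·266 - 0.29 = 0.0412P*, so P* = 0.319/0.0412 = 7.74.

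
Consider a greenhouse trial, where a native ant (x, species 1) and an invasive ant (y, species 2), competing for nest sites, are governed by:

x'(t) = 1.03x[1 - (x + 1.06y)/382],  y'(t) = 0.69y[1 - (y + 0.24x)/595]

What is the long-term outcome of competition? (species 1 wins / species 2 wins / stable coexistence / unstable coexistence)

species 2 excludes species 1

Compare the nullcline intercepts: K1/α12 = 382/1.06 = 360 < K2 = 595; K2/α21 = 595/0.24 = 2480 > K1 = 382.
Since the inequalities point opposite ways, species 2 can invade but species 1 cannot.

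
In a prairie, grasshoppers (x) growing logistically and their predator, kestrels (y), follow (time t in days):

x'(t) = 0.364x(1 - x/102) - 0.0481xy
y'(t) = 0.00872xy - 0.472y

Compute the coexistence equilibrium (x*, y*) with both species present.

From dy/dt = 0 with y > 0: 0.00872x* = 0.472, so x* = 54.1.
Substitute into dx/dt = 0: 0.364(1 - 54.1/102) = 0.0481y*.
The bracket is 0.469, giving y* = 0.171/0.0481 = 3.55.

x* ≈ 54.1, y* ≈ 3.55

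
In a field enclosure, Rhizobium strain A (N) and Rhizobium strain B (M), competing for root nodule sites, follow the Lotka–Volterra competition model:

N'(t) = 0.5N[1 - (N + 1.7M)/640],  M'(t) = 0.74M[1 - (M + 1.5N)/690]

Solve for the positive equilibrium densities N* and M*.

Setting both brackets to zero gives the nullclines N + 1.7M = 640 and 1.5N + M = 690.
Substituting M = 690 - 1.5N into the first: N(1 - 1.7·1.5) = 640 - 1.7·690.
So N* = -533/-1.55 = 344, and then M* = 690 - 1.5·344 = 174.

N* ≈ 344, M* ≈ 174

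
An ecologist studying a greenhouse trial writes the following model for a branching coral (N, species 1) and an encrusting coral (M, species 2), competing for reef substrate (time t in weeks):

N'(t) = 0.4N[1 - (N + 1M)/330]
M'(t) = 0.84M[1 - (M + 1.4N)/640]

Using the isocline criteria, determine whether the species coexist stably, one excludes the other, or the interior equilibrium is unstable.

species 2 excludes species 1

Compare the nullcline intercepts: K1/α12 = 330/1 = 330 < K2 = 640; K2/α21 = 640/1.4 = 457 > K1 = 330.
Since the inequalities point opposite ways, species 2 can invade but species 1 cannot.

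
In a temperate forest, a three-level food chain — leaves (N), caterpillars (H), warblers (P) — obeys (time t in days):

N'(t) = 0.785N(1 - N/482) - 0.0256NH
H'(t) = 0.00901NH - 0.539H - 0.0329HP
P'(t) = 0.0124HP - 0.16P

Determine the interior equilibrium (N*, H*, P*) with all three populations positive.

From dP/dt = 0: 0.0124H* = 0.16, so H* = 12.9.
From dN/dt = 0: 0.785(1 - N*/482) = 0.0256·12.9, giving N* = 482·(1 - 0.421) = 279.
From dH/dt = 0: 0.00901·279 - 0.539 = 0.0329P*, so P* = 1.98/0.0329 = 60.1.

N* ≈ 279, H* ≈ 12.9, P* ≈ 60.1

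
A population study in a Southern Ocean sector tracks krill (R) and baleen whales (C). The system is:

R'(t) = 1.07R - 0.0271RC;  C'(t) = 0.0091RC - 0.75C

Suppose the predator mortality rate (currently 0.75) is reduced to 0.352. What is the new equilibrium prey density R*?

R* ≈ 38.7

At the interior fixed point, setting dC/dt = 0 with C > 0 fixes R* = (predator death rate)/(RC coefficient) — independent of the other coefficients.
With the change, R* = 0.352/0.0091 = 38.7; it falls from 82.4.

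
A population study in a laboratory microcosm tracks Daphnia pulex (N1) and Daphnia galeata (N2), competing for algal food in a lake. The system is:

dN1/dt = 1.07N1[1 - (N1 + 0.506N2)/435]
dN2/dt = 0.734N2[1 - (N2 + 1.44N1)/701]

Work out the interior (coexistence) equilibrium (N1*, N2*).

N1* ≈ 296, N2* ≈ 275

Setting both brackets to zero gives the nullclines N1 + 0.506N2 = 435 and 1.44N1 + N2 = 701.
Substituting N2 = 701 - 1.44N1 into the first: N1(1 - 0.506·1.44) = 435 - 0.506·701.
So N1* = 80.3/0.271 = 296, and then N2* = 701 - 1.44·296 = 275.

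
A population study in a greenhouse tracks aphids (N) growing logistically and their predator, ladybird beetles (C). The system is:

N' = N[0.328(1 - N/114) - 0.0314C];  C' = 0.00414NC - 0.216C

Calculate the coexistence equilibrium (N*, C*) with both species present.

N* ≈ 52.2, C* ≈ 5.67

From dC/dt = 0 with C > 0: 0.00414N* = 0.216, so N* = 52.2.
Substitute into dN/dt = 0: 0.328(1 - 52.2/114) = 0.0314C*.
The bracket is 0.542, giving C* = 0.178/0.0314 = 5.67.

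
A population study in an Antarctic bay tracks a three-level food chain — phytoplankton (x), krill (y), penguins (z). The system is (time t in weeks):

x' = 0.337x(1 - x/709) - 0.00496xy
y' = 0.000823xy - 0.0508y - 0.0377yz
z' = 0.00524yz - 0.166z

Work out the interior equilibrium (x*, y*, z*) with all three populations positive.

x* ≈ 378, y* ≈ 31.7, z* ≈ 6.91

From dz/dt = 0: 0.00524y* = 0.166, so y* = 31.7.
From dx/dt = 0: 0.337(1 - x*/709) = 0.00496·31.7, giving x* = 709·(1 - 0.466) = 378.
From dy/dt = 0: 0.000823·378 - 0.0508 = 0.0377z*, so z* = 0.261/0.0377 = 6.91.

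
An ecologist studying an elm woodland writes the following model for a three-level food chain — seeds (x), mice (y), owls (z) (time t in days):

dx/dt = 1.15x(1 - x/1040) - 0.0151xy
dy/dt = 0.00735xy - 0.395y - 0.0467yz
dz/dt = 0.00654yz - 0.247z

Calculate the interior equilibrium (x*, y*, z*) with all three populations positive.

From dz/dt = 0: 0.00654y* = 0.247, so y* = 37.8.
From dx/dt = 0: 1.15(1 - x*/1040) = 0.0151·37.8, giving x* = 1040·(1 - 0.496) = 524.
From dy/dt = 0: 0.00735·524 - 0.395 = 0.0467z*, so z* = 3.46/0.0467 = 74.1.

x* ≈ 524, y* ≈ 37.8, z* ≈ 74.1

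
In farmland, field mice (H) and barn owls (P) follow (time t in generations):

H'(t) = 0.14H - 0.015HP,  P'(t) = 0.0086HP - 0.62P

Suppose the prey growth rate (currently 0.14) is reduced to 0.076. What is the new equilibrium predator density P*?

P* ≈ 5.07

At the interior fixed point, setting dH/dt = 0 with H > 0 fixes P* = (prey growth rate)/(HP coefficient) — independent of the other coefficients.
With the change, P* = 0.076/0.015 = 5.07; it falls from 9.33.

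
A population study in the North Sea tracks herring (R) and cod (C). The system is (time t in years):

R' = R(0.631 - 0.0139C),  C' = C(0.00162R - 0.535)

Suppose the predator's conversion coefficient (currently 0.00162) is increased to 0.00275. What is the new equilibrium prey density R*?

R* ≈ 195

At the interior fixed point, setting dC/dt = 0 with C > 0 fixes R* = (predator death rate)/(RC coefficient) — independent of the other coefficients.
With the change, R* = 0.535/0.00275 = 195; it falls from 330.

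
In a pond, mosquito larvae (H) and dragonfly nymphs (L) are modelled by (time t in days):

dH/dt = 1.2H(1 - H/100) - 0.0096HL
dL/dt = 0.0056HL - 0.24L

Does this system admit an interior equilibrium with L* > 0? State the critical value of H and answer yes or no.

Threshold H = 42.9; K > 42.9, so yes, the predator persists.

The predator equation gives dL/dt > 0 only when H > 0.24/0.0056 = 42.9.
Without the predator, H → K = 100. Since 100 > 42.9, the predator can invade and persist.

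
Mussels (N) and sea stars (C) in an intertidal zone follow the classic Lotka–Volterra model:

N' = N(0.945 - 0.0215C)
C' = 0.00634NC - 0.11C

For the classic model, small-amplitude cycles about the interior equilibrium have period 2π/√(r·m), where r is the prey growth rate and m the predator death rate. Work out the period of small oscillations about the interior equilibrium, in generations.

Here r = 0.945 and m = 0.11, so r·m = 0.104.
ω = √0.104 = 0.322 per generation, hence T = 2π/ω ≈ 19.5 generations.

T ≈ 19.5 generations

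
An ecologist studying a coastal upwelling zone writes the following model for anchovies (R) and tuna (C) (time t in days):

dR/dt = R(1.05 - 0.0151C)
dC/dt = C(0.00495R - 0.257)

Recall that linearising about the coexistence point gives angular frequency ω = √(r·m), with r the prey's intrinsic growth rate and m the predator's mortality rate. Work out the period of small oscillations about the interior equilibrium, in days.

Here r = 1.05 and m = 0.257, so r·m = 0.27.
ω = √0.27 = 0.519 per day, hence T = 2π/ω ≈ 12.1 days.

T ≈ 12.1 days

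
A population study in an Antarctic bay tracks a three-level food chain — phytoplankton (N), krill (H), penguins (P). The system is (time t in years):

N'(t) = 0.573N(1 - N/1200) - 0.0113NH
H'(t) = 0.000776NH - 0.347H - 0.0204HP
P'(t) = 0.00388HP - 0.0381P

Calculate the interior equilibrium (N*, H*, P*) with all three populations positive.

N* ≈ 968, H* ≈ 9.82, P* ≈ 19.8

From dP/dt = 0: 0.00388H* = 0.0381, so H* = 9.82.
From dN/dt = 0: 0.573(1 - N*/1200) = 0.0113·9.82, giving N* = 1200·(1 - 0.194) = 968.
From dH/dt = 0: 0.000776·968 - 0.347 = 0.0204P*, so P* = 0.404/0.0204 = 19.8.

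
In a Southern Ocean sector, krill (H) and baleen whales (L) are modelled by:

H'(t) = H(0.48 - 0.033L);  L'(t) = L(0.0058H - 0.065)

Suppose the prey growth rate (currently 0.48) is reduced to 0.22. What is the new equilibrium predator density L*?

L* ≈ 6.67

At the interior fixed point, setting dH/dt = 0 with H > 0 fixes L* = (prey growth rate)/(HL coefficient) — independent of the other coefficients.
With the change, L* = 0.22/0.033 = 6.67; it falls from 14.5.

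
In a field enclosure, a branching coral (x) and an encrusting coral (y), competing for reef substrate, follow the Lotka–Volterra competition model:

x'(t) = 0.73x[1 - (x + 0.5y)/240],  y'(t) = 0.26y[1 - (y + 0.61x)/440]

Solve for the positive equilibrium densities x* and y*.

Setting both brackets to zero gives the nullclines x + 0.5y = 240 and 0.61x + y = 440.
Substituting y = 440 - 0.61x into the first: x(1 - 0.5·0.61) = 240 - 0.5·440.
So x* = 20/0.695 = 28.8, and then y* = 440 - 0.61·28.8 = 422.

x* ≈ 28.8, y* ≈ 422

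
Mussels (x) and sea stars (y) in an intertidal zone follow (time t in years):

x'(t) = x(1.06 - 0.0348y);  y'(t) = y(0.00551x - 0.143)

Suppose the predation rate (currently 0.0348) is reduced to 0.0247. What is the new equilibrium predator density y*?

y* ≈ 42.9

At the interior fixed point, setting dx/dt = 0 with x > 0 fixes y* = (prey growth rate)/(xy coefficient) — independent of the other coefficients.
With the change, y* = 1.06/0.0247 = 42.9; it rises from 30.5.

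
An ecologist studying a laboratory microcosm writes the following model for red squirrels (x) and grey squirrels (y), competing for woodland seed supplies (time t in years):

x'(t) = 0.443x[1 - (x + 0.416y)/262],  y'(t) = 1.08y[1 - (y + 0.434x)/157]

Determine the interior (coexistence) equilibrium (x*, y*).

x* ≈ 240, y* ≈ 52.8

Setting both brackets to zero gives the nullclines x + 0.416y = 262 and 0.434x + y = 157.
Substituting y = 157 - 0.434x into the first: x(1 - 0.416·0.434) = 262 - 0.416·157.
So x* = 197/0.819 = 240, and then y* = 157 - 0.434·240 = 52.8.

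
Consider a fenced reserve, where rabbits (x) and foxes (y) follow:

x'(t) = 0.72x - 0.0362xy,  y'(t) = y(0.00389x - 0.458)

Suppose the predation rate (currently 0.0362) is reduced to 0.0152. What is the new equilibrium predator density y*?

y* ≈ 47.4

At the interior fixed point, setting dx/dt = 0 with x > 0 fixes y* = (prey growth rate)/(xy coefficient) — independent of the other coefficients.
With the change, y* = 0.72/0.0152 = 47.4; it rises from 19.9.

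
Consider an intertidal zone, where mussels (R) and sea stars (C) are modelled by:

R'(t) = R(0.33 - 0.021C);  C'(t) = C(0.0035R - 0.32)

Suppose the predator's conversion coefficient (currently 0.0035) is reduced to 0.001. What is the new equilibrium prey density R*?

At the interior fixed point, setting dC/dt = 0 with C > 0 fixes R* = (predator death rate)/(RC coefficient) — independent of the other coefficients.
With the change, R* = 0.32/0.001 = 320; it rises from 91.4.

R* ≈ 320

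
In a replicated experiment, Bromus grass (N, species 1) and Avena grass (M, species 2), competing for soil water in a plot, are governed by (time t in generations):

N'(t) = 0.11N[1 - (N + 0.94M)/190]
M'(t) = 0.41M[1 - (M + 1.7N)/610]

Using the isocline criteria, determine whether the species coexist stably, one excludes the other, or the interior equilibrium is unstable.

Compare the nullcline intercepts: K1/α12 = 190/0.94 = 202 < K2 = 610; K2/α21 = 610/1.7 = 359 > K1 = 190.
Since the inequalities point opposite ways, species 2 can invade but species 1 cannot.

species 2 excludes species 1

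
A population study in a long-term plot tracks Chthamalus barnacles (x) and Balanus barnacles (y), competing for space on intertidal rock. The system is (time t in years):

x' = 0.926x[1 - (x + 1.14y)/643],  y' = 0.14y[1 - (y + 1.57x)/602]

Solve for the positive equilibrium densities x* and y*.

x* ≈ 54.8, y* ≈ 516

Setting both brackets to zero gives the nullclines x + 1.14y = 643 and 1.57x + y = 602.
Substituting y = 602 - 1.57x into the first: x(1 - 1.14·1.57) = 643 - 1.14·602.
So x* = -43.3/-0.79 = 54.8, and then y* = 602 - 1.57·54.8 = 516.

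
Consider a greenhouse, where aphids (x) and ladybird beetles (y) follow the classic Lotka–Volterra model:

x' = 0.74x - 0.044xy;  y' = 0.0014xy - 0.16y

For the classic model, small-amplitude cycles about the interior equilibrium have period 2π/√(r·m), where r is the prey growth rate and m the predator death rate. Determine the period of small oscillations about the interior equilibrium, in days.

T ≈ 18.3 days

Here r = 0.74 and m = 0.16, so r·m = 0.118.
ω = √0.118 = 0.344 per day, hence T = 2π/ω ≈ 18.3 days.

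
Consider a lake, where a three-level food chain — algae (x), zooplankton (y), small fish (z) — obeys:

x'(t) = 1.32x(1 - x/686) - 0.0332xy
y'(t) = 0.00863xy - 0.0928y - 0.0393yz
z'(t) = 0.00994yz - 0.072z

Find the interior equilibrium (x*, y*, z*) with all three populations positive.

x* ≈ 561, y* ≈ 7.24, z* ≈ 121

From dz/dt = 0: 0.00994y* = 0.072, so y* = 7.24.
From dx/dt = 0: 1.32(1 - x*/686) = 0.0332·7.24, giving x* = 686·(1 - 0.182) = 561.
From dy/dt = 0: 0.00863·561 - 0.0928 = 0.0393z*, so z* = 4.75/0.0393 = 121.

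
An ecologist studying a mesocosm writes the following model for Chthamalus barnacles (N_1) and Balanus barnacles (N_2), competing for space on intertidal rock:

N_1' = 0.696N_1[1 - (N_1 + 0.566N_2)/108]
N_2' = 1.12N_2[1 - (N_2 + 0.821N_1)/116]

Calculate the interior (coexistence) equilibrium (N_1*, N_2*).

Setting both brackets to zero gives the nullclines N_1 + 0.566N_2 = 108 and 0.821N_1 + N_2 = 116.
Substituting N_2 = 116 - 0.821N_1 into the first: N_1(1 - 0.566·0.821) = 108 - 0.566·116.
So N_1* = 42.3/0.535 = 79.1, and then N_2* = 116 - 0.821·79.1 = 51.1.

N_1* ≈ 79.1, N_2* ≈ 51.1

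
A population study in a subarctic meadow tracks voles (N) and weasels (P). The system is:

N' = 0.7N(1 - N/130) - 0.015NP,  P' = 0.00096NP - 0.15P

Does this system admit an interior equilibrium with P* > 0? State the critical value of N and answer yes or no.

Threshold N = 156; K < 156, so no, the predator goes extinct.

The predator equation gives dP/dt > 0 only when N > 0.15/0.00096 = 156.
Without the predator, N → K = 130. Since 130 < 156, the predator cannot invade.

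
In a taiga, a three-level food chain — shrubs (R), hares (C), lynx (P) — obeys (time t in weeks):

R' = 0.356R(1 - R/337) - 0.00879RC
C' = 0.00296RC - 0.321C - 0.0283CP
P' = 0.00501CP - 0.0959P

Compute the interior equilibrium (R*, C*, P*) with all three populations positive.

R* ≈ 178, C* ≈ 19.1, P* ≈ 7.25

From dP/dt = 0: 0.00501C* = 0.0959, so C* = 19.1.
From dR/dt = 0: 0.356(1 - R*/337) = 0.00879·19.1, giving R* = 337·(1 - 0.473) = 178.
From dC/dt = 0: 0.00296·178 - 0.321 = 0.0283P*, so P* = 0.205/0.0283 = 7.25.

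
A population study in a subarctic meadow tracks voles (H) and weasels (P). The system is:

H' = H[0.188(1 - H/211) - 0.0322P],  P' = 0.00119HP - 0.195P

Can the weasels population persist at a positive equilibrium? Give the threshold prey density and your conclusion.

The predator equation gives dP/dt > 0 only when H > 0.195/0.00119 = 164.
Without the predator, H → K = 211. Since 211 > 164, the predator can invade and persist.

Threshold H = 164; K > 164, so yes, the predator persists.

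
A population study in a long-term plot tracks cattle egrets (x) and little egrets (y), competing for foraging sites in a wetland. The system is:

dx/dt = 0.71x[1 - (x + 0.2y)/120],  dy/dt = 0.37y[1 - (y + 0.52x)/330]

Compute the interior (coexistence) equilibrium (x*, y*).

Setting both brackets to zero gives the nullclines x + 0.2y = 120 and 0.52x + y = 330.
Substituting y = 330 - 0.52x into the first: x(1 - 0.2·0.52) = 120 - 0.2·330.
So x* = 54/0.896 = 60.3, and then y* = 330 - 0.52·60.3 = 299.

x* ≈ 60.3, y* ≈ 299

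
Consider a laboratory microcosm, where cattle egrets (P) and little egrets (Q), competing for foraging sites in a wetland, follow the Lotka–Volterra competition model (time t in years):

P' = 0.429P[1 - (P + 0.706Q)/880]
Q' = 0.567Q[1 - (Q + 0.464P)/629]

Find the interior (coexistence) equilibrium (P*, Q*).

Setting both brackets to zero gives the nullclines P + 0.706Q = 880 and 0.464P + Q = 629.
Substituting Q = 629 - 0.464P into the first: P(1 - 0.706·0.464) = 880 - 0.706·629.
So P* = 436/0.672 = 648, and then Q* = 629 - 0.464·648 = 328.

P* ≈ 648, Q* ≈ 328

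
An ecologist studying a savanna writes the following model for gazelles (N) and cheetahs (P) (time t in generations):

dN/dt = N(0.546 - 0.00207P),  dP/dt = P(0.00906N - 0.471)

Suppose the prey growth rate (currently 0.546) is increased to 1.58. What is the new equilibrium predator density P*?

P* ≈ 763

At the interior fixed point, setting dN/dt = 0 with N > 0 fixes P* = (prey growth rate)/(NP coefficient) — independent of the other coefficients.
With the change, P* = 1.58/0.00207 = 763; it rises from 264.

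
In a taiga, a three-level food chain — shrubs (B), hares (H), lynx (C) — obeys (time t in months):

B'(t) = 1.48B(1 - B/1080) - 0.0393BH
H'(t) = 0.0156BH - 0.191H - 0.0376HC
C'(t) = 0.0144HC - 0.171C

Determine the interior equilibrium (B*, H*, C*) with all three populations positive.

From dC/dt = 0: 0.0144H* = 0.171, so H* = 11.9.
From dB/dt = 0: 1.48(1 - B*/1080) = 0.0393·11.9, giving B* = 1080·(1 - 0.315) = 739.
From dH/dt = 0: 0.0156·739 - 0.191 = 0.0376C*, so C* = 11.3/0.0376 = 302.

B* ≈ 739, H* ≈ 11.9, C* ≈ 302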